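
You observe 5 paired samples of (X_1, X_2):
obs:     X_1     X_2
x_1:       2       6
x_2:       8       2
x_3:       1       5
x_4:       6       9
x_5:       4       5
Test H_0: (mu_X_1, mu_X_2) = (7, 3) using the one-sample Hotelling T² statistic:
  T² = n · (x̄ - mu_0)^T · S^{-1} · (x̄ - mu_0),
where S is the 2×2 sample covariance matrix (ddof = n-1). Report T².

Step 1 — sample mean vector:
  mean(X_1) = (2 + 8 + 1 + 6 + 4) / 5 = 21/5 = 4.2
  mean(X_2) = (6 + 2 + 5 + 9 + 5) / 5 = 27/5 = 5.4
  x̄ = (4.2, 5.4),  deviation x̄ - mu_0 = (4.2, 5.4) - (7, 3) = (-2.8, 2.4).

Step 2 — sample covariance matrix, S[i,j] = (1/(n-1)) · Σ_k (x_{k,i} - mean_i) · (x_{k,j} - mean_j), divisor n-1 = 4:
  S[X_1,X_1] = ((-2.2)·(-2.2) + (3.8)·(3.8) + (-3.2)·(-3.2) + (1.8)·(1.8) + (-0.2)·(-0.2)) / 4 = 32.8/4 = 8.2
  S[X_1,X_2] = ((-2.2)·(0.6) + (3.8)·(-3.4) + (-3.2)·(-0.4) + (1.8)·(3.6) + (-0.2)·(-0.4)) / 4 = -6.4/4 = -1.6
  S[X_2,X_2] = ((0.6)·(0.6) + (-3.4)·(-3.4) + (-0.4)·(-0.4) + (3.6)·(3.6) + (-0.4)·(-0.4)) / 4 = 25.2/4 = 6.3
  S = [[8.2, -1.6],
 [-1.6, 6.3]].

Step 3 — invert S. det(S) = 8.2·6.3 - (-1.6)² = 49.1.
  S^{-1} = (1/det) · [[d, -b], [-b, a]] = [[0.1283, 0.0326],
 [0.0326, 0.167]].

Step 4 — quadratic form (x̄ - mu_0)^T · S^{-1} · (x̄ - mu_0):
  S^{-1} · (x̄ - mu_0) = (-0.2811, 0.3096),
  (x̄ - mu_0)^T · [...] = (-2.8)·(-0.2811) + (2.4)·(0.3096) = 1.5299.

Step 5 — scale by n: T² = 5 · 1.5299 = 7.6497.

T² ≈ 7.6497


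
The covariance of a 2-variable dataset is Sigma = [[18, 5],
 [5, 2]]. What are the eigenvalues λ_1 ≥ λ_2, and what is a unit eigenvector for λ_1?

Step 1 — characteristic polynomial of 2×2 Sigma:
  det(Sigma - λI) = λ² - trace · λ + det = 0.
  trace = 18 + 2 = 20, det = 18·2 - (5)² = 11.
Step 2 — discriminant:
  Δ = trace² - 4·det = 400 - 44 = 356.
Step 3 — eigenvalues:
  λ = (trace ± √Δ)/2 = (20 ± 18.868)/2,
  λ_1 = 19.434,  λ_2 = 0.566.

Step 4 — unit eigenvector for λ_1: solve (Sigma - λ_1 I)v = 0. First row:
  (18 - 19.434)·v_x + (5)·v_y = 0, i.e. (-1.434)·v_x + (5)·v_y = 0,
  so v ∝ (b, λ_1 - a) = (5, 1.434) = u.
  ||u|| = √((5)² + (1.434)²) = √(27.0563) ≈ 5.2016,
  v_1 = u/||u|| ≈ (0.9612, 0.2757) (||v_1|| = 1).

λ_1 = 19.434,  λ_2 = 0.566;  v_1 ≈ (0.9612, 0.2757)


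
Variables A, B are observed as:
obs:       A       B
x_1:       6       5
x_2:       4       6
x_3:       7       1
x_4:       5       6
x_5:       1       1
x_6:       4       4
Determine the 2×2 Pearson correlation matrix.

Step 1 — column means:
  mean(A) = (6 + 4 + 7 + 5 + 1 + 4) / 6 = 27/6 = 4.5
  mean(B) = (5 + 6 + 1 + 6 + 1 + 4) / 6 = 23/6 = 3.8333

Step 2 — sample variances and covariances s[i,j] = (1/(n-1)) · Σ_k (x_{k,i} - mean_i) · (x_{k,j} - mean_j), with n-1 = 5:
  s[A,A] = ((1.5)·(1.5) + (-0.5)·(-0.5) + (2.5)·(2.5) + (0.5)·(0.5) + (-3.5)·(-3.5) + (-0.5)·(-0.5)) / 5 = 21.5/5 = 4.3
  s[A,B] = ((1.5)·(1.1667) + (-0.5)·(2.1667) + (2.5)·(-2.8333) + (0.5)·(2.1667) + (-3.5)·(-2.8333) + (-0.5)·(0.1667)) / 5 = 4.5/5 = 0.9
  s[B,B] = ((1.1667)·(1.1667) + (2.1667)·(2.1667) + (-2.8333)·(-2.8333) + (2.1667)·(2.1667) + (-2.8333)·(-2.8333) + (0.1667)·(0.1667)) / 5 = 26.8333/5 = 5.3667
  Sample standard deviations s_i = √(s[i,i]):
  s(A) = √(4.3) = 2.0736
  s(B) = √(5.3667) = 2.3166

Step 3 — r_{ij} = s_{ij} / (s_i · s_j):
  r[A,A] = 1 (diagonal).
  r[A,B] = 0.9 / (2.0736 · 2.3166) = 0.9 / 4.8038 = 0.1874
  r[B,B] = 1 (diagonal).

R is symmetric with unit diagonal. Assembling:

R = [[1, 0.1874],
 [0.1874, 1]]


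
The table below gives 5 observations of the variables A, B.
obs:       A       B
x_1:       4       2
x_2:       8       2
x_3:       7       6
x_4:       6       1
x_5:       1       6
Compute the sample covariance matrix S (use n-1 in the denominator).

Step 1 — column means:
  mean(A) = (4 + 8 + 7 + 6 + 1) / 5 = 26/5 = 5.2
  mean(B) = (2 + 2 + 6 + 1 + 6) / 5 = 17/5 = 3.4

Step 2 — sample covariance S[i,j] = (1/(n-1)) · Σ_k (x_{k,i} - mean_i) · (x_{k,j} - mean_j), with n-1 = 4.
  S[A,A] = ((-1.2)·(-1.2) + (2.8)·(2.8) + (1.8)·(1.8) + (0.8)·(0.8) + (-4.2)·(-4.2)) / 4 = 30.8/4 = 7.7
  S[A,B] = ((-1.2)·(-1.4) + (2.8)·(-1.4) + (1.8)·(2.6) + (0.8)·(-2.4) + (-4.2)·(2.6)) / 4 = -10.4/4 = -2.6
  S[B,B] = ((-1.4)·(-1.4) + (-1.4)·(-1.4) + (2.6)·(2.6) + (-2.4)·(-2.4) + (2.6)·(2.6)) / 4 = 23.2/4 = 5.8

S is symmetric (S[j,i] = S[i,j]). Assembling:

S = [[7.7, -2.6],
 [-2.6, 5.8]]


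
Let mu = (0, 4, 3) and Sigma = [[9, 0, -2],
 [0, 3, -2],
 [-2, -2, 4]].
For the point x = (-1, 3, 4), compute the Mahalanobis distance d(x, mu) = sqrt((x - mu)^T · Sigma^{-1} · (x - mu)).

Step 1 — centre the observation: (x - mu) = (-1, -1, 1).

Step 2 — invert Sigma (cofactor / det for 3×3, or solve directly):
  Sigma^{-1} = [[0.1333, 0.0667, 0.1],
 [0.0667, 0.5333, 0.3],
 [0.1, 0.3, 0.45]].

Step 3 — form the quadratic (x - mu)^T · Sigma^{-1} · (x - mu):
  Sigma^{-1} · (x - mu) = (-0.1, -0.3, 0.05).
  (x - mu)^T · [Sigma^{-1} · (x - mu)] = (-1)·(-0.1) + (-1)·(-0.3) + (1)·(0.05) = 0.45.

Step 4 — take square root: d = √(0.45) ≈ 0.6708.

d(x, mu) = √(0.45) ≈ 0.6708


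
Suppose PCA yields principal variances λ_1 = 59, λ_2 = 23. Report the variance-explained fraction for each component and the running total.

Step 1 — total variance = trace(Sigma) = Σ λ_i = 59 + 23 = 82.

Step 2 — fraction explained by component i = λ_i / Σ λ:
  PC1: 59/82 = 0.7195
  PC2: 23/82 = 0.2805

Step 3 — cumulative fraction after k components = (λ_1 + ... + λ_k) / Σ λ:
  k = 1: 59/82 = 0.7195
  k = 2: (59 + 23)/82 = 82/82 = 1

Summary (fraction, with percent):

explained: PC1 0.7195 (71.95%), PC2 0.2805 (28.05%);  cumulative: 0.7195, 1


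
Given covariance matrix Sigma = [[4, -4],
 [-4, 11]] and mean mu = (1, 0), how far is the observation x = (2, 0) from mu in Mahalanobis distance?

Step 1 — centre the observation: (x - mu) = (1, 0).

Step 2 — invert Sigma. det(Sigma) = 4·11 - (-4)² = 28.
  Sigma^{-1} = (1/det) · [[d, -b], [-b, a]] = [[0.3929, 0.1429],
 [0.1429, 0.1429]].

Step 3 — form the quadratic (x - mu)^T · Sigma^{-1} · (x - mu):
  Sigma^{-1} · (x - mu) = (0.3929, 0.1429).
  (x - mu)^T · [Sigma^{-1} · (x - mu)] = (1)·(0.3929) + (0)·(0.1429) = 0.3929.

Step 4 — take square root: d = √(0.3929) ≈ 0.6268.

d(x, mu) = √(0.3929) ≈ 0.6268


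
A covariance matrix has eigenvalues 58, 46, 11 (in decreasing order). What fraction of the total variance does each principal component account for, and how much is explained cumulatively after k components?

Step 1 — total variance = trace(Sigma) = Σ λ_i = 58 + 46 + 11 = 115.

Step 2 — fraction explained by component i = λ_i / Σ λ:
  PC1: 58/115 = 0.5043
  PC2: 46/115 = 0.4
  PC3: 11/115 = 0.0957

Step 3 — cumulative fraction after k components = (λ_1 + ... + λ_k) / Σ λ:
  k = 1: 58/115 = 0.5043
  k = 2: (58 + 46)/115 = 104/115 = 0.9043
  k = 3: (58 + 46 + 11)/115 = 115/115 = 1

Summary (fraction, with percent):

explained: PC1 0.5043 (50.43%), PC2 0.4 (40%), PC3 0.0957 (9.57%);  cumulative: 0.5043, 0.9043, 1


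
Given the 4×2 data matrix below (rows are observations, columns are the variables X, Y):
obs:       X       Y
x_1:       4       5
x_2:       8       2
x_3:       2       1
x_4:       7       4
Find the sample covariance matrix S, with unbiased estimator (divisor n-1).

Step 1 — column means:
  mean(X) = (4 + 8 + 2 + 7) / 4 = 21/4 = 5.25
  mean(Y) = (5 + 2 + 1 + 4) / 4 = 12/4 = 3

Step 2 — sample covariance S[i,j] = (1/(n-1)) · Σ_k (x_{k,i} - mean_i) · (x_{k,j} - mean_j), with n-1 = 3.
  S[X,X] = ((-1.25)·(-1.25) + (2.75)·(2.75) + (-3.25)·(-3.25) + (1.75)·(1.75)) / 3 = 22.75/3 = 7.5833
  S[X,Y] = ((-1.25)·(2) + (2.75)·(-1) + (-3.25)·(-2) + (1.75)·(1)) / 3 = 3/3 = 1
  S[Y,Y] = ((2)·(2) + (-1)·(-1) + (-2)·(-2) + (1)·(1)) / 3 = 10/3 = 3.3333

S is symmetric (S[j,i] = S[i,j]). Assembling:

S = [[7.5833, 1],
 [1, 3.3333]]


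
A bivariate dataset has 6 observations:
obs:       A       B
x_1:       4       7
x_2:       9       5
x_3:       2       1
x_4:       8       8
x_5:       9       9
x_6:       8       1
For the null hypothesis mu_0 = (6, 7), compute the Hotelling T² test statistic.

Step 1 — sample mean vector:
  mean(A) = (4 + 9 + 2 + 8 + 9 + 8) / 6 = 40/6 = 6.6667
  mean(B) = (7 + 5 + 1 + 8 + 9 + 1) / 6 = 31/6 = 5.1667
  x̄ = (6.6667, 5.1667),  deviation x̄ - mu_0 = (6.6667, 5.1667) - (6, 7) = (0.6667, -1.8333).

Step 2 — sample covariance matrix, S[i,j] = (1/(n-1)) · Σ_k (x_{k,i} - mean_i) · (x_{k,j} - mean_j), divisor n-1 = 5:
  S[A,A] = ((-2.6667)·(-2.6667) + (2.3333)·(2.3333) + (-4.6667)·(-4.6667) + (1.3333)·(1.3333) + (2.3333)·(2.3333) + (1.3333)·(1.3333)) / 5 = 43.3333/5 = 8.6667
  S[A,B] = ((-2.6667)·(1.8333) + (2.3333)·(-0.1667) + (-4.6667)·(-4.1667) + (1.3333)·(2.8333) + (2.3333)·(3.8333) + (1.3333)·(-4.1667)) / 5 = 21.3333/5 = 4.2667
  S[B,B] = ((1.8333)·(1.8333) + (-0.1667)·(-0.1667) + (-4.1667)·(-4.1667) + (2.8333)·(2.8333) + (3.8333)·(3.8333) + (-4.1667)·(-4.1667)) / 5 = 60.8333/5 = 12.1667
  S = [[8.6667, 4.2667],
 [4.2667, 12.1667]].

Step 3 — invert S. det(S) = 8.6667·12.1667 - (4.2667)² = 87.24.
  S^{-1} = (1/det) · [[d, -b], [-b, a]] = [[0.1395, -0.0489],
 [-0.0489, 0.0993]].

Step 4 — quadratic form (x̄ - mu_0)^T · S^{-1} · (x̄ - mu_0):
  S^{-1} · (x̄ - mu_0) = (0.1826, -0.2147),
  (x̄ - mu_0)^T · [...] = (0.6667)·(0.1826) + (-1.8333)·(-0.2147) = 0.5154.

Step 5 — scale by n: T² = 6 · 0.5154 = 3.0926.

T² ≈ 3.0926


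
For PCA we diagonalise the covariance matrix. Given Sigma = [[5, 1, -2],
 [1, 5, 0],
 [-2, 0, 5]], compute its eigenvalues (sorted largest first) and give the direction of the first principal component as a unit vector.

Step 1 — characteristic polynomial p(λ) = det(λI - Sigma) = λ³ - tr·λ² + c_1·λ - det, where tr = trace, c_1 = sum of the principal 2×2 minors, det = det(Sigma):
  tr = 5 + 5 + 5 = 15,
  c_1 = (5·5 - (1)²) + (5·5 - (-2)²) + (5·5 - (0)²) = 24 + 21 + 25 = 70,
  det = 5·(5·5 - (0)²) - (1)·((1)·5 - (0)·(-2)) + (-2)·((1)·(0) - 5·(-2)) = 5·(25) - (1)·(5) + (-2)·(10) = 100.
  So p(λ) = λ³ - 15λ² + 70λ - 100.
Step 2 — look for an integer root (rational root theorem: any rational root is an integer divisor of 100). Testing λ = 5:
  p(5) = 125 - 375 + 350 - 100 = 0  ✓
  Dividing out (λ - 5): p(λ) = (λ - 5)(λ² - 10λ + 20).
Step 3 — remaining eigenvalues from the quadratic λ² - 10λ + 20 = 0:
  Δ = 10² - 4·20 = 100 - 80 = 20,  λ = (10 ± √20)/2 = (10 ± 4.4721)/2 ≈ 7.2361 or 2.7639.
  Sorted: λ_1 = 7.2361,  λ_2 = 5,  λ_3 = 2.7639  (check: sum = 15 = tr ✓).

Step 4 — unit eigenvector for λ_1 ≈ 7.2361: v spans the null space of (Sigma - λ_1 I), whose rows are
  r_1 = (-2.2361, 1, -2),  r_2 = (1, -2.2361, 0),  r_3 = (-2, 0, -2.2361).
  v is orthogonal to every row, so take v ∝ r_1 × r_2 = ((1)·(0) - (-2)·(-2.2361), (-2)·(1) - (-2.2361)·(0), (-2.2361)·(-2.2361) - (1)·(1)) ≈ (-4.4721, -2, 4).
  Rescale (multiply by -1 so the first nonzero entry is positive): u = (4.4721, 2, -4).
  ||u|| = √((4.4721)² + (2)² + (-4)²) = √(40) ≈ 6.3246,  v_1 = u/||u|| ≈ (0.7071, 0.3162, -0.6325) (||v_1|| = 1).

λ_1 = 7.2361,  λ_2 = 5,  λ_3 = 2.7639;  v_1 ≈ (0.7071, 0.3162, -0.6325)


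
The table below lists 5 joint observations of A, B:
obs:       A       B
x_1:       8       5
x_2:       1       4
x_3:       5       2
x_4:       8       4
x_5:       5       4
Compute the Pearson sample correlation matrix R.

Step 1 — column means:
  mean(A) = (8 + 1 + 5 + 8 + 5) / 5 = 27/5 = 5.4
  mean(B) = (5 + 4 + 2 + 4 + 4) / 5 = 19/5 = 3.8

Step 2 — sample variances and covariances s[i,j] = (1/(n-1)) · Σ_k (x_{k,i} - mean_i) · (x_{k,j} - mean_j), with n-1 = 4:
  s[A,A] = ((2.6)·(2.6) + (-4.4)·(-4.4) + (-0.4)·(-0.4) + (2.6)·(2.6) + (-0.4)·(-0.4)) / 4 = 33.2/4 = 8.3
  s[A,B] = ((2.6)·(1.2) + (-4.4)·(0.2) + (-0.4)·(-1.8) + (2.6)·(0.2) + (-0.4)·(0.2)) / 4 = 3.4/4 = 0.85
  s[B,B] = ((1.2)·(1.2) + (0.2)·(0.2) + (-1.8)·(-1.8) + (0.2)·(0.2) + (0.2)·(0.2)) / 4 = 4.8/4 = 1.2
  Sample standard deviations s_i = √(s[i,i]):
  s(A) = √(8.3) = 2.881
  s(B) = √(1.2) = 1.0954

Step 3 — r_{ij} = s_{ij} / (s_i · s_j):
  r[A,A] = 1 (diagonal).
  r[A,B] = 0.85 / (2.881 · 1.0954) = 0.85 / 3.1559 = 0.2693
  r[B,B] = 1 (diagonal).

R is symmetric with unit diagonal. Assembling:

R = [[1, 0.2693],
 [0.2693, 1]]


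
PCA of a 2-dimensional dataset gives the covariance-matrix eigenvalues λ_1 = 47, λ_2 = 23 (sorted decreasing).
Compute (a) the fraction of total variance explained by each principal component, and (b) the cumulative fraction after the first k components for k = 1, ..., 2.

Step 1 — total variance = trace(Sigma) = Σ λ_i = 47 + 23 = 70.

Step 2 — fraction explained by component i = λ_i / Σ λ:
  PC1: 47/70 = 0.6714
  PC2: 23/70 = 0.3286

Step 3 — cumulative fraction after k components = (λ_1 + ... + λ_k) / Σ λ:
  k = 1: 47/70 = 0.6714
  k = 2: (47 + 23)/70 = 70/70 = 1

Summary (fraction, with percent):

explained: PC1 0.6714 (67.14%), PC2 0.3286 (32.86%);  cumulative: 0.6714, 1


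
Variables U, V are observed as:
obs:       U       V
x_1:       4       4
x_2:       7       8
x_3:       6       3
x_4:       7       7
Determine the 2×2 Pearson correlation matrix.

Step 1 — column means:
  mean(U) = (4 + 7 + 6 + 7) / 4 = 24/4 = 6
  mean(V) = (4 + 8 + 3 + 7) / 4 = 22/4 = 5.5

Step 2 — sample variances and covariances s[i,j] = (1/(n-1)) · Σ_k (x_{k,i} - mean_i) · (x_{k,j} - mean_j), with n-1 = 3:
  s[U,U] = ((-2)·(-2) + (1)·(1) + (0)·(0) + (1)·(1)) / 3 = 6/3 = 2
  s[U,V] = ((-2)·(-1.5) + (1)·(2.5) + (0)·(-2.5) + (1)·(1.5)) / 3 = 7/3 = 2.3333
  s[V,V] = ((-1.5)·(-1.5) + (2.5)·(2.5) + (-2.5)·(-2.5) + (1.5)·(1.5)) / 3 = 17/3 = 5.6667
  Sample standard deviations s_i = √(s[i,i]):
  s(U) = √(2) = 1.4142
  s(V) = √(5.6667) = 2.3805

Step 3 — r_{ij} = s_{ij} / (s_i · s_j):
  r[U,U] = 1 (diagonal).
  r[U,V] = 2.3333 / (1.4142 · 2.3805) = 2.3333 / 3.3665 = 0.6931
  r[V,V] = 1 (diagonal).

R is symmetric with unit diagonal. Assembling:

R = [[1, 0.6931],
 [0.6931, 1]]


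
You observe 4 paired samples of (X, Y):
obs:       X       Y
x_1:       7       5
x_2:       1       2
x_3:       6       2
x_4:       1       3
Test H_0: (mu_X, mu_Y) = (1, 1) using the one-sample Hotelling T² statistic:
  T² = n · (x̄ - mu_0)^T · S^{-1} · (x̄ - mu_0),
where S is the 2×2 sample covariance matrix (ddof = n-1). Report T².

Step 1 — sample mean vector:
  mean(X) = (7 + 1 + 6 + 1) / 4 = 15/4 = 3.75
  mean(Y) = (5 + 2 + 2 + 3) / 4 = 12/4 = 3
  x̄ = (3.75, 3),  deviation x̄ - mu_0 = (3.75, 3) - (1, 1) = (2.75, 2).

Step 2 — sample covariance matrix, S[i,j] = (1/(n-1)) · Σ_k (x_{k,i} - mean_i) · (x_{k,j} - mean_j), divisor n-1 = 3:
  S[X,X] = ((3.25)·(3.25) + (-2.75)·(-2.75) + (2.25)·(2.25) + (-2.75)·(-2.75)) / 3 = 30.75/3 = 10.25
  S[X,Y] = ((3.25)·(2) + (-2.75)·(-1) + (2.25)·(-1) + (-2.75)·(0)) / 3 = 7/3 = 2.3333
  S[Y,Y] = ((2)·(2) + (-1)·(-1) + (-1)·(-1) + (0)·(0)) / 3 = 6/3 = 2
  S = [[10.25, 2.3333],
 [2.3333, 2]].

Step 3 — invert S. det(S) = 10.25·2 - (2.3333)² = 15.0556.
  S^{-1} = (1/det) · [[d, -b], [-b, a]] = [[0.1328, -0.155],
 [-0.155, 0.6808]].

Step 4 — quadratic form (x̄ - mu_0)^T · S^{-1} · (x̄ - mu_0):
  S^{-1} · (x̄ - mu_0) = (0.0554, 0.9354),
  (x̄ - mu_0)^T · [...] = (2.75)·(0.0554) + (2)·(0.9354) = 2.0231.

Step 5 — scale by n: T² = 4 · 2.0231 = 8.0923.

T² ≈ 8.0923


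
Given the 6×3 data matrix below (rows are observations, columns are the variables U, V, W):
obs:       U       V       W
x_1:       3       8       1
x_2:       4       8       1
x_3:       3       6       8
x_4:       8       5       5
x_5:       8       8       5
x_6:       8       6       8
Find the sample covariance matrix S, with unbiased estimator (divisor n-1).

Step 1 — column means:
  mean(U) = (3 + 4 + 3 + 8 + 8 + 8) / 6 = 34/6 = 5.6667
  mean(V) = (8 + 8 + 6 + 5 + 8 + 6) / 6 = 41/6 = 6.8333
  mean(W) = (1 + 1 + 8 + 5 + 5 + 8) / 6 = 28/6 = 4.6667

Step 2 — sample covariance S[i,j] = (1/(n-1)) · Σ_k (x_{k,i} - mean_i) · (x_{k,j} - mean_j), with n-1 = 5.
  S[U,U] = ((-2.6667)·(-2.6667) + (-1.6667)·(-1.6667) + (-2.6667)·(-2.6667) + (2.3333)·(2.3333) + (2.3333)·(2.3333) + (2.3333)·(2.3333)) / 5 = 33.3333/5 = 6.6667
  S[U,V] = ((-2.6667)·(1.1667) + (-1.6667)·(1.1667) + (-2.6667)·(-0.8333) + (2.3333)·(-1.8333) + (2.3333)·(1.1667) + (2.3333)·(-0.8333)) / 5 = -6.3333/5 = -1.2667
  S[U,W] = ((-2.6667)·(-3.6667) + (-1.6667)·(-3.6667) + (-2.6667)·(3.3333) + (2.3333)·(0.3333) + (2.3333)·(0.3333) + (2.3333)·(3.3333)) / 5 = 16.3333/5 = 3.2667
  S[V,V] = ((1.1667)·(1.1667) + (1.1667)·(1.1667) + (-0.8333)·(-0.8333) + (-1.8333)·(-1.8333) + (1.1667)·(1.1667) + (-0.8333)·(-0.8333)) / 5 = 8.8333/5 = 1.7667
  S[V,W] = ((1.1667)·(-3.6667) + (1.1667)·(-3.6667) + (-0.8333)·(3.3333) + (-1.8333)·(0.3333) + (1.1667)·(0.3333) + (-0.8333)·(3.3333)) / 5 = -14.3333/5 = -2.8667
  S[W,W] = ((-3.6667)·(-3.6667) + (-3.6667)·(-3.6667) + (3.3333)·(3.3333) + (0.3333)·(0.3333) + (0.3333)·(0.3333) + (3.3333)·(3.3333)) / 5 = 49.3333/5 = 9.8667

S is symmetric (S[j,i] = S[i,j]). Assembling:

S = [[6.6667, -1.2667, 3.2667],
 [-1.2667, 1.7667, -2.8667],
 [3.2667, -2.8667, 9.8667]]


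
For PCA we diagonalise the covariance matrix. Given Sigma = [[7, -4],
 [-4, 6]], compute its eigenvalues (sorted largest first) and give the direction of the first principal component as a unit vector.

Step 1 — characteristic polynomial of 2×2 Sigma:
  det(Sigma - λI) = λ² - trace · λ + det = 0.
  trace = 7 + 6 = 13, det = 7·6 - (-4)² = 26.
Step 2 — discriminant:
  Δ = trace² - 4·det = 169 - 104 = 65.
Step 3 — eigenvalues:
  λ = (trace ± √Δ)/2 = (13 ± 8.0623)/2,
  λ_1 = 10.5311,  λ_2 = 2.4689.

Step 4 — unit eigenvector for λ_1: solve (Sigma - λ_1 I)v = 0. First row:
  (7 - 10.5311)·v_x + (-4)·v_y = 0, i.e. (-3.5311)·v_x + (-4)·v_y = 0,
  so v ∝ (b, λ_1 - a) = (-4, 3.5311); multiply by -1 so the first entry is positive: u = (4, -3.5311).
  ||u|| = √((4)² + (-3.5311)²) = √(28.4689) ≈ 5.3356,
  v_1 = u/||u|| ≈ (0.7497, -0.6618) (||v_1|| = 1).

λ_1 = 10.5311,  λ_2 = 2.4689;  v_1 ≈ (0.7497, -0.6618)


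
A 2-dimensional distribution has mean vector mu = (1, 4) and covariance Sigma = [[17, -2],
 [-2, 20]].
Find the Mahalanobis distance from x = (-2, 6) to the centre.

Step 1 — centre the observation: (x - mu) = (-3, 2).

Step 2 — invert Sigma. det(Sigma) = 17·20 - (-2)² = 336.
  Sigma^{-1} = (1/det) · [[d, -b], [-b, a]] = [[0.0595, 0.006],
 [0.006, 0.0506]].

Step 3 — form the quadratic (x - mu)^T · Sigma^{-1} · (x - mu):
  Sigma^{-1} · (x - mu) = (-0.1667, 0.0833).
  (x - mu)^T · [Sigma^{-1} · (x - mu)] = (-3)·(-0.1667) + (2)·(0.0833) = 0.6667.

Step 4 — take square root: d = √(0.6667) ≈ 0.8165.

d(x, mu) = √(0.6667) ≈ 0.8165


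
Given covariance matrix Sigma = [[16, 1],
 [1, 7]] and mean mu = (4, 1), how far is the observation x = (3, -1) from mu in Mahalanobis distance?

Step 1 — centre the observation: (x - mu) = (-1, -2).

Step 2 — invert Sigma. det(Sigma) = 16·7 - (1)² = 111.
  Sigma^{-1} = (1/det) · [[d, -b], [-b, a]] = [[0.0631, -0.009],
 [-0.009, 0.1441]].

Step 3 — form the quadratic (x - mu)^T · Sigma^{-1} · (x - mu):
  Sigma^{-1} · (x - mu) = (-0.045, -0.2793).
  (x - mu)^T · [Sigma^{-1} · (x - mu)] = (-1)·(-0.045) + (-2)·(-0.2793) = 0.6036.

Step 4 — take square root: d = √(0.6036) ≈ 0.7769.

d(x, mu) = √(0.6036) ≈ 0.7769


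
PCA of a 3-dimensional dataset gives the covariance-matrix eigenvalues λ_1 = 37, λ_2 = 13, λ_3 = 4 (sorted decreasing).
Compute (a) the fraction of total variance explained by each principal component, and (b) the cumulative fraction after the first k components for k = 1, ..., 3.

Step 1 — total variance = trace(Sigma) = Σ λ_i = 37 + 13 + 4 = 54.

Step 2 — fraction explained by component i = λ_i / Σ λ:
  PC1: 37/54 = 0.6852
  PC2: 13/54 = 0.2407
  PC3: 4/54 = 0.0741

Step 3 — cumulative fraction after k components = (λ_1 + ... + λ_k) / Σ λ:
  k = 1: 37/54 = 0.6852
  k = 2: (37 + 13)/54 = 50/54 = 0.9259
  k = 3: (37 + 13 + 4)/54 = 54/54 = 1

Summary (fraction, with percent):

explained: PC1 0.6852 (68.52%), PC2 0.2407 (24.07%), PC3 0.0741 (7.41%);  cumulative: 0.6852, 0.9259, 1


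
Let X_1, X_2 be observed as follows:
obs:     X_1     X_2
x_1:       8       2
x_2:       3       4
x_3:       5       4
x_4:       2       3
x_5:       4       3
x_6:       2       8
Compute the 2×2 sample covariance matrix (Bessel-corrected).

Step 1 — column means:
  mean(X_1) = (8 + 3 + 5 + 2 + 4 + 2) / 6 = 24/6 = 4
  mean(X_2) = (2 + 4 + 4 + 3 + 3 + 8) / 6 = 24/6 = 4

Step 2 — sample covariance S[i,j] = (1/(n-1)) · Σ_k (x_{k,i} - mean_i) · (x_{k,j} - mean_j), with n-1 = 5.
  S[X_1,X_1] = ((4)·(4) + (-1)·(-1) + (1)·(1) + (-2)·(-2) + (0)·(0) + (-2)·(-2)) / 5 = 26/5 = 5.2
  S[X_1,X_2] = ((4)·(-2) + (-1)·(0) + (1)·(0) + (-2)·(-1) + (0)·(-1) + (-2)·(4)) / 5 = -14/5 = -2.8
  S[X_2,X_2] = ((-2)·(-2) + (0)·(0) + (0)·(0) + (-1)·(-1) + (-1)·(-1) + (4)·(4)) / 5 = 22/5 = 4.4

S is symmetric (S[j,i] = S[i,j]). Assembling:

S = [[5.2, -2.8],
 [-2.8, 4.4]]


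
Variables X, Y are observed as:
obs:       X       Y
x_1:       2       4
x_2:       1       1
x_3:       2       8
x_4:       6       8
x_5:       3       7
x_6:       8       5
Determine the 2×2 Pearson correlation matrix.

Step 1 — column means:
  mean(X) = (2 + 1 + 2 + 6 + 3 + 8) / 6 = 22/6 = 3.6667
  mean(Y) = (4 + 1 + 8 + 8 + 7 + 5) / 6 = 33/6 = 5.5

Step 2 — sample variances and covariances s[i,j] = (1/(n-1)) · Σ_k (x_{k,i} - mean_i) · (x_{k,j} - mean_j), with n-1 = 5:
  s[X,X] = ((-1.6667)·(-1.6667) + (-2.6667)·(-2.6667) + (-1.6667)·(-1.6667) + (2.3333)·(2.3333) + (-0.6667)·(-0.6667) + (4.3333)·(4.3333)) / 5 = 37.3333/5 = 7.4667
  s[X,Y] = ((-1.6667)·(-1.5) + (-2.6667)·(-4.5) + (-1.6667)·(2.5) + (2.3333)·(2.5) + (-0.6667)·(1.5) + (4.3333)·(-0.5)) / 5 = 13/5 = 2.6
  s[Y,Y] = ((-1.5)·(-1.5) + (-4.5)·(-4.5) + (2.5)·(2.5) + (2.5)·(2.5) + (1.5)·(1.5) + (-0.5)·(-0.5)) / 5 = 37.5/5 = 7.5
  Sample standard deviations s_i = √(s[i,i]):
  s(X) = √(7.4667) = 2.7325
  s(Y) = √(7.5) = 2.7386

Step 3 — r_{ij} = s_{ij} / (s_i · s_j):
  r[X,X] = 1 (diagonal).
  r[X,Y] = 2.6 / (2.7325 · 2.7386) = 2.6 / 7.4833 = 0.3474
  r[Y,Y] = 1 (diagonal).

R is symmetric with unit diagonal. Assembling:

R = [[1, 0.3474],
 [0.3474, 1]]


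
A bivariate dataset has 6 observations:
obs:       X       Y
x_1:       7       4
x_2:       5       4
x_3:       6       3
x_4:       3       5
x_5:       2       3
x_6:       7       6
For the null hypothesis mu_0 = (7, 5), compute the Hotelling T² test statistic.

Step 1 — sample mean vector:
  mean(X) = (7 + 5 + 6 + 3 + 2 + 7) / 6 = 30/6 = 5
  mean(Y) = (4 + 4 + 3 + 5 + 3 + 6) / 6 = 25/6 = 4.1667
  x̄ = (5, 4.1667),  deviation x̄ - mu_0 = (5, 4.1667) - (7, 5) = (-2, -0.8333).

Step 2 — sample covariance matrix, S[i,j] = (1/(n-1)) · Σ_k (x_{k,i} - mean_i) · (x_{k,j} - mean_j), divisor n-1 = 5:
  S[X,X] = ((2)·(2) + (0)·(0) + (1)·(1) + (-2)·(-2) + (-3)·(-3) + (2)·(2)) / 5 = 22/5 = 4.4
  S[X,Y] = ((2)·(-0.1667) + (0)·(-0.1667) + (1)·(-1.1667) + (-2)·(0.8333) + (-3)·(-1.1667) + (2)·(1.8333)) / 5 = 4/5 = 0.8
  S[Y,Y] = ((-0.1667)·(-0.1667) + (-0.1667)·(-0.1667) + (-1.1667)·(-1.1667) + (0.8333)·(0.8333) + (-1.1667)·(-1.1667) + (1.8333)·(1.8333)) / 5 = 6.8333/5 = 1.3667
  S = [[4.4, 0.8],
 [0.8, 1.3667]].

Step 3 — invert S. det(S) = 4.4·1.3667 - (0.8)² = 5.3733.
  S^{-1} = (1/det) · [[d, -b], [-b, a]] = [[0.2543, -0.1489],
 [-0.1489, 0.8189]].

Step 4 — quadratic form (x̄ - mu_0)^T · S^{-1} · (x̄ - mu_0):
  S^{-1} · (x̄ - mu_0) = (-0.3846, -0.3846),
  (x̄ - mu_0)^T · [...] = (-2)·(-0.3846) + (-0.8333)·(-0.3846) = 1.0897.

Step 5 — scale by n: T² = 6 · 1.0897 = 6.5385.

T² ≈ 6.5385


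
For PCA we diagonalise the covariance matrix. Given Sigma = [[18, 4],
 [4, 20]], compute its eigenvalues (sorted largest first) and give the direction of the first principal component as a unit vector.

Step 1 — characteristic polynomial of 2×2 Sigma:
  det(Sigma - λI) = λ² - trace · λ + det = 0.
  trace = 18 + 20 = 38, det = 18·20 - (4)² = 344.
Step 2 — discriminant:
  Δ = trace² - 4·det = 1444 - 1376 = 68.
Step 3 — eigenvalues:
  λ = (trace ± √Δ)/2 = (38 ± 8.2462)/2,
  λ_1 = 23.1231,  λ_2 = 14.8769.

Step 4 — unit eigenvector for λ_1: solve (Sigma - λ_1 I)v = 0. First row:
  (18 - 23.1231)·v_x + (4)·v_y = 0, i.e. (-5.1231)·v_x + (4)·v_y = 0,
  so v ∝ (b, λ_1 - a) = (4, 5.1231) = u.
  ||u|| = √((4)² + (5.1231)²) = √(42.2462) ≈ 6.4997,
  v_1 = u/||u|| ≈ (0.6154, 0.7882) (||v_1|| = 1).

λ_1 = 23.1231,  λ_2 = 14.8769;  v_1 ≈ (0.6154, 0.7882)


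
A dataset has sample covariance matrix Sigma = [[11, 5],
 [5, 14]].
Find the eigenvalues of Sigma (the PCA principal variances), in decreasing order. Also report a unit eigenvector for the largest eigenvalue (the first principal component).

Step 1 — characteristic polynomial of 2×2 Sigma:
  det(Sigma - λI) = λ² - trace · λ + det = 0.
  trace = 11 + 14 = 25, det = 11·14 - (5)² = 129.
Step 2 — discriminant:
  Δ = trace² - 4·det = 625 - 516 = 109.
Step 3 — eigenvalues:
  λ = (trace ± √Δ)/2 = (25 ± 10.4403)/2,
  λ_1 = 17.7202,  λ_2 = 7.2798.

Step 4 — unit eigenvector for λ_1: solve (Sigma - λ_1 I)v = 0. First row:
  (11 - 17.7202)·v_x + (5)·v_y = 0, i.e. (-6.7202)·v_x + (5)·v_y = 0,
  so v ∝ (b, λ_1 - a) = (5, 6.7202) = u.
  ||u|| = √((5)² + (6.7202)²) = √(70.1605) ≈ 8.3762,
  v_1 = u/||u|| ≈ (0.5969, 0.8023) (||v_1|| = 1).

λ_1 = 17.7202,  λ_2 = 7.2798;  v_1 ≈ (0.5969, 0.8023)


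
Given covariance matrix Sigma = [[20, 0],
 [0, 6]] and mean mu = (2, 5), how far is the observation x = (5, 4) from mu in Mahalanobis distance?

Step 1 — centre the observation: (x - mu) = (3, -1).

Step 2 — invert Sigma. det(Sigma) = 20·6 - (0)² = 120.
  Sigma^{-1} = (1/det) · [[d, -b], [-b, a]] = [[0.05, 0],
 [0, 0.1667]].

Step 3 — form the quadratic (x - mu)^T · Sigma^{-1} · (x - mu):
  Sigma^{-1} · (x - mu) = (0.15, -0.1667).
  (x - mu)^T · [Sigma^{-1} · (x - mu)] = (3)·(0.15) + (-1)·(-0.1667) = 0.6167.

Step 4 — take square root: d = √(0.6167) ≈ 0.7853.

d(x, mu) = √(0.6167) ≈ 0.7853


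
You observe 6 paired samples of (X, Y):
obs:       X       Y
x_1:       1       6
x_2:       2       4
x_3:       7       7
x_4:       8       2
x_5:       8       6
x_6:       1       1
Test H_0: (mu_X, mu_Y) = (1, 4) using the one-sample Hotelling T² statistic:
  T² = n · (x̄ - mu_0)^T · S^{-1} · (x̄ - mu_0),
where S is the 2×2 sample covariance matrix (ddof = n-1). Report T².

Step 1 — sample mean vector:
  mean(X) = (1 + 2 + 7 + 8 + 8 + 1) / 6 = 27/6 = 4.5
  mean(Y) = (6 + 4 + 7 + 2 + 6 + 1) / 6 = 26/6 = 4.3333
  x̄ = (4.5, 4.3333),  deviation x̄ - mu_0 = (4.5, 4.3333) - (1, 4) = (3.5, 0.3333).

Step 2 — sample covariance matrix, S[i,j] = (1/(n-1)) · Σ_k (x_{k,i} - mean_i) · (x_{k,j} - mean_j), divisor n-1 = 5:
  S[X,X] = ((-3.5)·(-3.5) + (-2.5)·(-2.5) + (2.5)·(2.5) + (3.5)·(3.5) + (3.5)·(3.5) + (-3.5)·(-3.5)) / 5 = 61.5/5 = 12.3
  S[X,Y] = ((-3.5)·(1.6667) + (-2.5)·(-0.3333) + (2.5)·(2.6667) + (3.5)·(-2.3333) + (3.5)·(1.6667) + (-3.5)·(-3.3333)) / 5 = 11/5 = 2.2
  S[Y,Y] = ((1.6667)·(1.6667) + (-0.3333)·(-0.3333) + (2.6667)·(2.6667) + (-2.3333)·(-2.3333) + (1.6667)·(1.6667) + (-3.3333)·(-3.3333)) / 5 = 29.3333/5 = 5.8667
  S = [[12.3, 2.2],
 [2.2, 5.8667]].

Step 3 — invert S. det(S) = 12.3·5.8667 - (2.2)² = 67.32.
  S^{-1} = (1/det) · [[d, -b], [-b, a]] = [[0.0871, -0.0327],
 [-0.0327, 0.1827]].

Step 4 — quadratic form (x̄ - mu_0)^T · S^{-1} · (x̄ - mu_0):
  S^{-1} · (x̄ - mu_0) = (0.2941, -0.0535),
  (x̄ - mu_0)^T · [...] = (3.5)·(0.2941) + (0.3333)·(-0.0535) = 1.0116.

Step 5 — scale by n: T² = 6 · 1.0116 = 6.0695.

T² ≈ 6.0695


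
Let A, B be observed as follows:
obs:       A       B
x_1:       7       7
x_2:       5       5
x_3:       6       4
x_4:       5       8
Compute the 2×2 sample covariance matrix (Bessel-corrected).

Step 1 — column means:
  mean(A) = (7 + 5 + 6 + 5) / 4 = 23/4 = 5.75
  mean(B) = (7 + 5 + 4 + 8) / 4 = 24/4 = 6

Step 2 — sample covariance S[i,j] = (1/(n-1)) · Σ_k (x_{k,i} - mean_i) · (x_{k,j} - mean_j), with n-1 = 3.
  S[A,A] = ((1.25)·(1.25) + (-0.75)·(-0.75) + (0.25)·(0.25) + (-0.75)·(-0.75)) / 3 = 2.75/3 = 0.9167
  S[A,B] = ((1.25)·(1) + (-0.75)·(-1) + (0.25)·(-2) + (-0.75)·(2)) / 3 = 0/3 = 0
  S[B,B] = ((1)·(1) + (-1)·(-1) + (-2)·(-2) + (2)·(2)) / 3 = 10/3 = 3.3333

S is symmetric (S[j,i] = S[i,j]). Assembling:

S = [[0.9167, 0],
 [0, 3.3333]]


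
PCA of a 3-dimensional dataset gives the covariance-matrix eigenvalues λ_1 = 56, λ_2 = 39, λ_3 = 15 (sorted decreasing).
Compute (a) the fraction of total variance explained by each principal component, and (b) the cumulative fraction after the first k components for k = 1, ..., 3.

Step 1 — total variance = trace(Sigma) = Σ λ_i = 56 + 39 + 15 = 110.

Step 2 — fraction explained by component i = λ_i / Σ λ:
  PC1: 56/110 = 0.5091
  PC2: 39/110 = 0.3545
  PC3: 15/110 = 0.1364

Step 3 — cumulative fraction after k components = (λ_1 + ... + λ_k) / Σ λ:
  k = 1: 56/110 = 0.5091
  k = 2: (56 + 39)/110 = 95/110 = 0.8636
  k = 3: (56 + 39 + 15)/110 = 110/110 = 1

Summary (fraction, with percent):

explained: PC1 0.5091 (50.91%), PC2 0.3545 (35.45%), PC3 0.1364 (13.64%);  cumulative: 0.5091, 0.8636, 1


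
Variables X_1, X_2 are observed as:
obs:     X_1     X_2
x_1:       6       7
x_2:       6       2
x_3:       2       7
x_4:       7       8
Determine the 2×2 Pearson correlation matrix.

Step 1 — column means:
  mean(X_1) = (6 + 6 + 2 + 7) / 4 = 21/4 = 5.25
  mean(X_2) = (7 + 2 + 7 + 8) / 4 = 24/4 = 6

Step 2 — sample variances and covariances s[i,j] = (1/(n-1)) · Σ_k (x_{k,i} - mean_i) · (x_{k,j} - mean_j), with n-1 = 3:
  s[X_1,X_1] = ((0.75)·(0.75) + (0.75)·(0.75) + (-3.25)·(-3.25) + (1.75)·(1.75)) / 3 = 14.75/3 = 4.9167
  s[X_1,X_2] = ((0.75)·(1) + (0.75)·(-4) + (-3.25)·(1) + (1.75)·(2)) / 3 = -2/3 = -0.6667
  s[X_2,X_2] = ((1)·(1) + (-4)·(-4) + (1)·(1) + (2)·(2)) / 3 = 22/3 = 7.3333
  Sample standard deviations s_i = √(s[i,i]):
  s(X_1) = √(4.9167) = 2.2174
  s(X_2) = √(7.3333) = 2.708

Step 3 — r_{ij} = s_{ij} / (s_i · s_j):
  r[X_1,X_1] = 1 (diagonal).
  r[X_1,X_2] = -0.6667 / (2.2174 · 2.708) = -0.6667 / 6.0046 = -0.111
  r[X_2,X_2] = 1 (diagonal).

R is symmetric with unit diagonal. Assembling:

R = [[1, -0.111],
 [-0.111, 1]]


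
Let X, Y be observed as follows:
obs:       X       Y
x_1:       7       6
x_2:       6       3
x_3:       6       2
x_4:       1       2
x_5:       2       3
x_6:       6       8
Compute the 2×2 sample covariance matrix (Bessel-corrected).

Step 1 — column means:
  mean(X) = (7 + 6 + 6 + 1 + 2 + 6) / 6 = 28/6 = 4.6667
  mean(Y) = (6 + 3 + 2 + 2 + 3 + 8) / 6 = 24/6 = 4

Step 2 — sample covariance S[i,j] = (1/(n-1)) · Σ_k (x_{k,i} - mean_i) · (x_{k,j} - mean_j), with n-1 = 5.
  S[X,X] = ((2.3333)·(2.3333) + (1.3333)·(1.3333) + (1.3333)·(1.3333) + (-3.6667)·(-3.6667) + (-2.6667)·(-2.6667) + (1.3333)·(1.3333)) / 5 = 31.3333/5 = 6.2667
  S[X,Y] = ((2.3333)·(2) + (1.3333)·(-1) + (1.3333)·(-2) + (-3.6667)·(-2) + (-2.6667)·(-1) + (1.3333)·(4)) / 5 = 16/5 = 3.2
  S[Y,Y] = ((2)·(2) + (-1)·(-1) + (-2)·(-2) + (-2)·(-2) + (-1)·(-1) + (4)·(4)) / 5 = 30/5 = 6

S is symmetric (S[j,i] = S[i,j]). Assembling:

S = [[6.2667, 3.2],
 [3.2, 6]]


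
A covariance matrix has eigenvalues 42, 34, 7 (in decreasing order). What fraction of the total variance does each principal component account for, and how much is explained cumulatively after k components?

Step 1 — total variance = trace(Sigma) = Σ λ_i = 42 + 34 + 7 = 83.

Step 2 — fraction explained by component i = λ_i / Σ λ:
  PC1: 42/83 = 0.506
  PC2: 34/83 = 0.4096
  PC3: 7/83 = 0.0843

Step 3 — cumulative fraction after k components = (λ_1 + ... + λ_k) / Σ λ:
  k = 1: 42/83 = 0.506
  k = 2: (42 + 34)/83 = 76/83 = 0.9157
  k = 3: (42 + 34 + 7)/83 = 83/83 = 1

Summary (fraction, with percent):

explained: PC1 0.506 (50.6%), PC2 0.4096 (40.96%), PC3 0.0843 (8.43%);  cumulative: 0.506, 0.9157, 1


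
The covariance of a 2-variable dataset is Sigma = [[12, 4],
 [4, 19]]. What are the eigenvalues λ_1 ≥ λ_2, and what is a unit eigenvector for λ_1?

Step 1 — characteristic polynomial of 2×2 Sigma:
  det(Sigma - λI) = λ² - trace · λ + det = 0.
  trace = 12 + 19 = 31, det = 12·19 - (4)² = 212.
Step 2 — discriminant:
  Δ = trace² - 4·det = 961 - 848 = 113.
Step 3 — eigenvalues:
  λ = (trace ± √Δ)/2 = (31 ± 10.6301)/2,
  λ_1 = 20.8151,  λ_2 = 10.1849.

Step 4 — unit eigenvector for λ_1: solve (Sigma - λ_1 I)v = 0. First row:
  (12 - 20.8151)·v_x + (4)·v_y = 0, i.e. (-8.8151)·v_x + (4)·v_y = 0,
  so v ∝ (b, λ_1 - a) = (4, 8.8151) = u.
  ||u|| = √((4)² + (8.8151)²) = √(93.7055) ≈ 9.6802,
  v_1 = u/||u|| ≈ (0.4132, 0.9106) (||v_1|| = 1).

λ_1 = 20.8151,  λ_2 = 10.1849;  v_1 ≈ (0.4132, 0.9106)


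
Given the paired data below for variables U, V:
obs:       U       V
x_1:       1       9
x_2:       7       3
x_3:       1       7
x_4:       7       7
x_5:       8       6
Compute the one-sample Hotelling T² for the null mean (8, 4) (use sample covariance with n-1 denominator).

Step 1 — sample mean vector:
  mean(U) = (1 + 7 + 1 + 7 + 8) / 5 = 24/5 = 4.8
  mean(V) = (9 + 3 + 7 + 7 + 6) / 5 = 32/5 = 6.4
  x̄ = (4.8, 6.4),  deviation x̄ - mu_0 = (4.8, 6.4) - (8, 4) = (-3.2, 2.4).

Step 2 — sample covariance matrix, S[i,j] = (1/(n-1)) · Σ_k (x_{k,i} - mean_i) · (x_{k,j} - mean_j), divisor n-1 = 4:
  S[U,U] = ((-3.8)·(-3.8) + (2.2)·(2.2) + (-3.8)·(-3.8) + (2.2)·(2.2) + (3.2)·(3.2)) / 4 = 48.8/4 = 12.2
  S[U,V] = ((-3.8)·(2.6) + (2.2)·(-3.4) + (-3.8)·(0.6) + (2.2)·(0.6) + (3.2)·(-0.4)) / 4 = -19.6/4 = -4.9
  S[V,V] = ((2.6)·(2.6) + (-3.4)·(-3.4) + (0.6)·(0.6) + (0.6)·(0.6) + (-0.4)·(-0.4)) / 4 = 19.2/4 = 4.8
  S = [[12.2, -4.9],
 [-4.9, 4.8]].

Step 3 — invert S. det(S) = 12.2·4.8 - (-4.9)² = 34.55.
  S^{-1} = (1/det) · [[d, -b], [-b, a]] = [[0.1389, 0.1418],
 [0.1418, 0.3531]].

Step 4 — quadratic form (x̄ - mu_0)^T · S^{-1} · (x̄ - mu_0):
  S^{-1} · (x̄ - mu_0) = (-0.1042, 0.3936),
  (x̄ - mu_0)^T · [...] = (-3.2)·(-0.1042) + (2.4)·(0.3936) = 1.2781.

Step 5 — scale by n: T² = 5 · 1.2781 = 6.3907.

T² ≈ 6.3907


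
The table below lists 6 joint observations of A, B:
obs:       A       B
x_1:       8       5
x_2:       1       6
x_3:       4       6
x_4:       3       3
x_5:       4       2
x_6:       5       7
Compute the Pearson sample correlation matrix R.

Step 1 — column means:
  mean(A) = (8 + 1 + 4 + 3 + 4 + 5) / 6 = 25/6 = 4.1667
  mean(B) = (5 + 6 + 6 + 3 + 2 + 7) / 6 = 29/6 = 4.8333

Step 2 — sample variances and covariances s[i,j] = (1/(n-1)) · Σ_k (x_{k,i} - mean_i) · (x_{k,j} - mean_j), with n-1 = 5:
  s[A,A] = ((3.8333)·(3.8333) + (-3.1667)·(-3.1667) + (-0.1667)·(-0.1667) + (-1.1667)·(-1.1667) + (-0.1667)·(-0.1667) + (0.8333)·(0.8333)) / 5 = 26.8333/5 = 5.3667
  s[A,B] = ((3.8333)·(0.1667) + (-3.1667)·(1.1667) + (-0.1667)·(1.1667) + (-1.1667)·(-1.8333) + (-0.1667)·(-2.8333) + (0.8333)·(2.1667)) / 5 = 1.1667/5 = 0.2333
  s[B,B] = ((0.1667)·(0.1667) + (1.1667)·(1.1667) + (1.1667)·(1.1667) + (-1.8333)·(-1.8333) + (-2.8333)·(-2.8333) + (2.1667)·(2.1667)) / 5 = 18.8333/5 = 3.7667
  Sample standard deviations s_i = √(s[i,i]):
  s(A) = √(5.3667) = 2.3166
  s(B) = √(3.7667) = 1.9408

Step 3 — r_{ij} = s_{ij} / (s_i · s_j):
  r[A,A] = 1 (diagonal).
  r[A,B] = 0.2333 / (2.3166 · 1.9408) = 0.2333 / 4.496 = 0.0519
  r[B,B] = 1 (diagonal).

R is symmetric with unit diagonal. Assembling:

R = [[1, 0.0519],
 [0.0519, 1]]


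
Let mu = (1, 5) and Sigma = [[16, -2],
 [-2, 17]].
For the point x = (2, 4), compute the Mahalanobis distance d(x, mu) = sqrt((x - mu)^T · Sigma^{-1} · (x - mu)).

Step 1 — centre the observation: (x - mu) = (1, -1).

Step 2 — invert Sigma. det(Sigma) = 16·17 - (-2)² = 268.
  Sigma^{-1} = (1/det) · [[d, -b], [-b, a]] = [[0.0634, 0.0075],
 [0.0075, 0.0597]].

Step 3 — form the quadratic (x - mu)^T · Sigma^{-1} · (x - mu):
  Sigma^{-1} · (x - mu) = (0.056, -0.0522).
  (x - mu)^T · [Sigma^{-1} · (x - mu)] = (1)·(0.056) + (-1)·(-0.0522) = 0.1082.

Step 4 — take square root: d = √(0.1082) ≈ 0.329.

d(x, mu) = √(0.1082) ≈ 0.329


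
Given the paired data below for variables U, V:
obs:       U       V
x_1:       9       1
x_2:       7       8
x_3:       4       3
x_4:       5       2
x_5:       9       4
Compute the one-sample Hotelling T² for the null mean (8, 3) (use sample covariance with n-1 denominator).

Step 1 — sample mean vector:
  mean(U) = (9 + 7 + 4 + 5 + 9) / 5 = 34/5 = 6.8
  mean(V) = (1 + 8 + 3 + 2 + 4) / 5 = 18/5 = 3.6
  x̄ = (6.8, 3.6),  deviation x̄ - mu_0 = (6.8, 3.6) - (8, 3) = (-1.2, 0.6).

Step 2 — sample covariance matrix, S[i,j] = (1/(n-1)) · Σ_k (x_{k,i} - mean_i) · (x_{k,j} - mean_j), divisor n-1 = 4:
  S[U,U] = ((2.2)·(2.2) + (0.2)·(0.2) + (-2.8)·(-2.8) + (-1.8)·(-1.8) + (2.2)·(2.2)) / 4 = 20.8/4 = 5.2
  S[U,V] = ((2.2)·(-2.6) + (0.2)·(4.4) + (-2.8)·(-0.6) + (-1.8)·(-1.6) + (2.2)·(0.4)) / 4 = 0.6/4 = 0.15
  S[V,V] = ((-2.6)·(-2.6) + (4.4)·(4.4) + (-0.6)·(-0.6) + (-1.6)·(-1.6) + (0.4)·(0.4)) / 4 = 29.2/4 = 7.3
  S = [[5.2, 0.15],
 [0.15, 7.3]].

Step 3 — invert S. det(S) = 5.2·7.3 - (0.15)² = 37.9375.
  S^{-1} = (1/det) · [[d, -b], [-b, a]] = [[0.1924, -0.004],
 [-0.004, 0.1371]].

Step 4 — quadratic form (x̄ - mu_0)^T · S^{-1} · (x̄ - mu_0):
  S^{-1} · (x̄ - mu_0) = (-0.2333, 0.087),
  (x̄ - mu_0)^T · [...] = (-1.2)·(-0.2333) + (0.6)·(0.087) = 0.3321.

Step 5 — scale by n: T² = 5 · 0.3321 = 1.6606.

T² ≈ 1.6606


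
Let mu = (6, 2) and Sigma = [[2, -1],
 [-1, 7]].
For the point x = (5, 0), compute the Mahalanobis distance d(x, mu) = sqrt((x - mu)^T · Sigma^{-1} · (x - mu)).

Step 1 — centre the observation: (x - mu) = (-1, -2).

Step 2 — invert Sigma. det(Sigma) = 2·7 - (-1)² = 13.
  Sigma^{-1} = (1/det) · [[d, -b], [-b, a]] = [[0.5385, 0.0769],
 [0.0769, 0.1538]].

Step 3 — form the quadratic (x - mu)^T · Sigma^{-1} · (x - mu):
  Sigma^{-1} · (x - mu) = (-0.6923, -0.3846).
  (x - mu)^T · [Sigma^{-1} · (x - mu)] = (-1)·(-0.6923) + (-2)·(-0.3846) = 1.4615.

Step 4 — take square root: d = √(1.4615) ≈ 1.2089.

d(x, mu) = √(1.4615) ≈ 1.2089


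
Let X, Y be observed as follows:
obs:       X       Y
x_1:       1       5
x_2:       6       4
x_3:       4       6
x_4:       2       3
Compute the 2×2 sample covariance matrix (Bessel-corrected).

Step 1 — column means:
  mean(X) = (1 + 6 + 4 + 2) / 4 = 13/4 = 3.25
  mean(Y) = (5 + 4 + 6 + 3) / 4 = 18/4 = 4.5

Step 2 — sample covariance S[i,j] = (1/(n-1)) · Σ_k (x_{k,i} - mean_i) · (x_{k,j} - mean_j), with n-1 = 3.
  S[X,X] = ((-2.25)·(-2.25) + (2.75)·(2.75) + (0.75)·(0.75) + (-1.25)·(-1.25)) / 3 = 14.75/3 = 4.9167
  S[X,Y] = ((-2.25)·(0.5) + (2.75)·(-0.5) + (0.75)·(1.5) + (-1.25)·(-1.5)) / 3 = 0.5/3 = 0.1667
  S[Y,Y] = ((0.5)·(0.5) + (-0.5)·(-0.5) + (1.5)·(1.5) + (-1.5)·(-1.5)) / 3 = 5/3 = 1.6667

S is symmetric (S[j,i] = S[i,j]). Assembling:

S = [[4.9167, 0.1667],
 [0.1667, 1.6667]]


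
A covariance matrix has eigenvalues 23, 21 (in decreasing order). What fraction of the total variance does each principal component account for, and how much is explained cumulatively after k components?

Step 1 — total variance = trace(Sigma) = Σ λ_i = 23 + 21 = 44.

Step 2 — fraction explained by component i = λ_i / Σ λ:
  PC1: 23/44 = 0.5227
  PC2: 21/44 = 0.4773

Step 3 — cumulative fraction after k components = (λ_1 + ... + λ_k) / Σ λ:
  k = 1: 23/44 = 0.5227
  k = 2: (23 + 21)/44 = 44/44 = 1

Summary (fraction, with percent):

explained: PC1 0.5227 (52.27%), PC2 0.4773 (47.73%);  cumulative: 0.5227, 1
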